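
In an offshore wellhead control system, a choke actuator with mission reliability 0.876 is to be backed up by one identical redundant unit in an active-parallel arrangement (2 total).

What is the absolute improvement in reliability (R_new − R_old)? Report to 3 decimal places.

0.109

R_before = 0.876
R_after = 1 − (1 − 0.876)^2 = 0.985
ΔR = 0.985 − 0.876 = 0.109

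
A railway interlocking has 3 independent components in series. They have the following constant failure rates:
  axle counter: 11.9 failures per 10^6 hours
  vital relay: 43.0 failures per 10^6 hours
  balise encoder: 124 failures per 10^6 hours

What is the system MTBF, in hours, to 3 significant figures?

Series of exponential components: λ_sys = Σ λ_i
λ_sys = 0.0000119 + 0.0000430 + 0.000124 = 1.7890e-04 /h
MTBF = 1 / λ_sys = 5590 h

5590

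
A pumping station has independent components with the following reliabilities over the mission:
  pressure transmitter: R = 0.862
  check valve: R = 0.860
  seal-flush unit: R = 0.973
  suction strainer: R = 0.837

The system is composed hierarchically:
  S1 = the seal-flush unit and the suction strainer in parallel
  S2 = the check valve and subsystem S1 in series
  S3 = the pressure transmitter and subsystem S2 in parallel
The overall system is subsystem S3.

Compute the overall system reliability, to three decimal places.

0.980

Parallel (seal-flush unit and suction strainer): 1 − (1 − 0.97300)(1 − 0.83700) = 0.99560
Series (check valve and [0.99560]): 0.86000 × 0.99560 = 0.85622
Parallel (pressure transmitter and [0.85622]): 1 − (1 − 0.86200)(1 − 0.85622) = 0.980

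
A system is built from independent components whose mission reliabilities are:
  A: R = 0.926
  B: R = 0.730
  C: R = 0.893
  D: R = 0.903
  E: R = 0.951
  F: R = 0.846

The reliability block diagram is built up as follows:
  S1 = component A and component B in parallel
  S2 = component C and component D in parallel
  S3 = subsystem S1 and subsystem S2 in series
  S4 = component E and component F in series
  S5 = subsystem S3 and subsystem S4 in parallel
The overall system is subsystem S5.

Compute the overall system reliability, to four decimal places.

Parallel (A and B): 1 − (1 − 0.926000)(1 − 0.730000) = 0.980020
Parallel (C and D): 1 − (1 − 0.893000)(1 − 0.903000) = 0.989621
Series ([0.980020] and [0.989621]): 0.980020 × 0.989621 = 0.969848
Series (E and F): 0.951000 × 0.846000 = 0.804546
Parallel ([0.969848] and [0.804546]): 1 − (1 − 0.969848)(1 − 0.804546) = 0.9941

0.9941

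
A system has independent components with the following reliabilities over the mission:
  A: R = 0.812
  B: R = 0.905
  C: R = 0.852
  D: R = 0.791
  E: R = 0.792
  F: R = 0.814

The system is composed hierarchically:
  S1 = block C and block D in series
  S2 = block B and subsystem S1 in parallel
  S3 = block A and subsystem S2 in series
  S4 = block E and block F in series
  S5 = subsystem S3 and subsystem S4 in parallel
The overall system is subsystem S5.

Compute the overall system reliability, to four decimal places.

Series (C and D): 0.852000 × 0.791000 = 0.673932
Parallel (B and [0.673932]): 1 − (1 − 0.905000)(1 − 0.673932) = 0.969024
Series (A and [0.969024]): 0.812000 × 0.969024 = 0.786847
Series (E and F): 0.792000 × 0.814000 = 0.644688
Parallel ([0.786847] and [0.644688]): 1 − (1 − 0.786847)(1 − 0.644688) = 0.9243

0.9243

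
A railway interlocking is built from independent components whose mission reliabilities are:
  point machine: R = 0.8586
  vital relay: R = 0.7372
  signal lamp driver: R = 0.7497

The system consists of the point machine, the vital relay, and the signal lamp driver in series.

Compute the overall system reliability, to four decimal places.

Series (point machine, vital relay, and signal lamp driver): 0.858600 × 0.737200 × 0.749700 = 0.4745

0.4745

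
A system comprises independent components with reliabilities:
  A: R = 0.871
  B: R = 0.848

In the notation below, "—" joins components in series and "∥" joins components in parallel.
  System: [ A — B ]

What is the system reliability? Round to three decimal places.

Series (A and B): 0.87100 × 0.84800 = 0.739

0.739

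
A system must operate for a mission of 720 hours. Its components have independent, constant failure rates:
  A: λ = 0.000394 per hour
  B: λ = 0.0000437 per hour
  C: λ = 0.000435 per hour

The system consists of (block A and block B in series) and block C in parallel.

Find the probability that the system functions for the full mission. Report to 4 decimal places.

0.9273

R(A) = exp(−0.000394 × 720) = 0.753008
R(B) = exp(−0.0000437 × 720) = 0.969026
R(C) = exp(−0.000435 × 720) = 0.731104
Series (A and B): 0.753008 × 0.969026 = 0.729684
Parallel ([0.729684] and C): 1 − (1 − 0.729684)(1 − 0.731104) = 0.9273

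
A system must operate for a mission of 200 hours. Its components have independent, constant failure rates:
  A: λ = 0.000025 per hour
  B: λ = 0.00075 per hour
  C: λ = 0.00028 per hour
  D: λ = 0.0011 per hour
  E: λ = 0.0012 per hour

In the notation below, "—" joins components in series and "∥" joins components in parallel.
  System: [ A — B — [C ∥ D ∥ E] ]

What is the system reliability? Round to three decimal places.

0.854

R(A) = exp(−0.000025 × 200) = 0.99501
R(B) = exp(−0.00075 × 200) = 0.86071
R(C) = exp(−0.00028 × 200) = 0.94554
R(D) = exp(−0.0011 × 200) = 0.80252
R(E) = exp(−0.0012 × 200) = 0.78663
Parallel (C, D, and E): 1 − (1 − 0.94554)(1 − 0.80252)(1 − 0.78663) = 0.99771
Series (A, B, and [0.99771]): 0.99501 × 0.86071 × 0.99771 = 0.854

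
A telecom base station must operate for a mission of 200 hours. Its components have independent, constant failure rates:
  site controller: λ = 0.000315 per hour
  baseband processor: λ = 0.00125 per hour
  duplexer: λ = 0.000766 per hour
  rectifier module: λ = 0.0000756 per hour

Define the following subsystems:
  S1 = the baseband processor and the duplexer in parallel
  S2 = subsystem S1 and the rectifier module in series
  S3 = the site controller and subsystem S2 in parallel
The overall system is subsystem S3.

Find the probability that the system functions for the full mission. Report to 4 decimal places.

R(site controller) = exp(−0.000315 × 200) = 0.938943
R(baseband processor) = exp(−0.00125 × 200) = 0.778801
R(duplexer) = exp(−0.000766 × 200) = 0.857958
R(rectifier module) = exp(−0.0000756 × 200) = 0.984994
Parallel (baseband processor and duplexer): 1 − (1 − 0.778801)(1 − 0.857958) = 0.968580
Series ([0.968580] and rectifier module): 0.968580 × 0.984994 = 0.954045
Parallel (site controller and [0.954045]): 1 − (1 − 0.938943)(1 − 0.954045) = 0.9972

0.9972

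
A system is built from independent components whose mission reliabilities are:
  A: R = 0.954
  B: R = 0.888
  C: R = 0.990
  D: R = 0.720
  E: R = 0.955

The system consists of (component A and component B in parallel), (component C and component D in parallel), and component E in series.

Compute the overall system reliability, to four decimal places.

Parallel (A and B): 1 − (1 − 0.954000)(1 − 0.888000) = 0.994848
Parallel (C and D): 1 − (1 − 0.990000)(1 − 0.720000) = 0.997200
Series ([0.994848], [0.997200], and E): 0.994848 × 0.997200 × 0.955000 = 0.9474

0.9474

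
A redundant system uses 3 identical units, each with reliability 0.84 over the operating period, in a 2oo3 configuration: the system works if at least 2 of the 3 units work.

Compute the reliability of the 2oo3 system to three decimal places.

0.931

R = Σ_{i=2}^{3} C(3,i) p^i (1−p)^{3−i} with p = 0.84
C(3,2)·0.84^2·0.16^1 = 0.33869
C(3,3)·0.84^3·0.16^0 = 0.59270
Sum = 0.931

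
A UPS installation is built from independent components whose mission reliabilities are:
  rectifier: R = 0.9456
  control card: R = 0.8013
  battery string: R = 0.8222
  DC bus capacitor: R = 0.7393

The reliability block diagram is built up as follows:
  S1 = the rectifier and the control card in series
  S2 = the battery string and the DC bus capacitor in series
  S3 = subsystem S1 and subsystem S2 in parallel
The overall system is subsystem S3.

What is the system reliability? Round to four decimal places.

Series (rectifier and control card): 0.945600 × 0.801300 = 0.757709
Series (battery string and DC bus capacitor): 0.822200 × 0.739300 = 0.607852
Parallel ([0.757709] and [0.607852]): 1 − (1 − 0.757709)(1 − 0.607852) = 0.9050

0.9050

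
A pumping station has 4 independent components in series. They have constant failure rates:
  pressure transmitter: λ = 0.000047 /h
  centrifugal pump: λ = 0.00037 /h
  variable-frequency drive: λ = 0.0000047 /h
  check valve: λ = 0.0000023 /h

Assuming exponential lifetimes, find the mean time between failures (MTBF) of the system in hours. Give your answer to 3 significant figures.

2360

Series of exponential components: λ_sys = Σ λ_i
λ_sys = 0.000047 + 0.00037 + 0.0000047 + 0.0000023 = 4.2400e-04 /h
MTBF = 1 / λ_sys = 2360 h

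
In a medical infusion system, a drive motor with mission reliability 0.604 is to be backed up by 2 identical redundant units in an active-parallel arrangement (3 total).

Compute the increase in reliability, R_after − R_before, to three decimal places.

0.334

R_before = 0.604
R_after = 1 − (1 − 0.604)^3 = 0.938
ΔR = 0.938 − 0.604 = 0.334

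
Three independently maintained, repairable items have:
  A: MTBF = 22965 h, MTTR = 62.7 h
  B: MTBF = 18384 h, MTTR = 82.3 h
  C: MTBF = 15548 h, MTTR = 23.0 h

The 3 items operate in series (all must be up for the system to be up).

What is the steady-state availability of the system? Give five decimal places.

0.99137

A(A) = MTBF/(MTBF+MTTR) = 22965/(22965+62.7) = 0.997277
A(B) = MTBF/(MTBF+MTTR) = 18384/(18384+82.3) = 0.995543
A(C) = MTBF/(MTBF+MTTR) = 15548/(15548+23.0) = 0.998523
Series availability: 0.997277 × 0.995543 × 0.998523 = 0.99137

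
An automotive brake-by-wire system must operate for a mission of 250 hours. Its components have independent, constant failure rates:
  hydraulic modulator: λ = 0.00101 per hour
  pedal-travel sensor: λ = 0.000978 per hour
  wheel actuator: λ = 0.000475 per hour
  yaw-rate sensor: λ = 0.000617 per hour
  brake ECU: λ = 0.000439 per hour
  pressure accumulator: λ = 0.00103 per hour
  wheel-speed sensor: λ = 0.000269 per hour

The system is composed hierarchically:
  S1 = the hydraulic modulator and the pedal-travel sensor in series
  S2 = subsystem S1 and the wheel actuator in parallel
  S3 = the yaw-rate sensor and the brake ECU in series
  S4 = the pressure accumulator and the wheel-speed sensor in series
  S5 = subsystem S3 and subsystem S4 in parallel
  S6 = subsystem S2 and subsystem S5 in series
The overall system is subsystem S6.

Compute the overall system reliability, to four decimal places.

0.8946

R(hydraulic modulator) = exp(−0.00101 × 250) = 0.776856
R(pedal-travel sensor) = exp(−0.000978 × 250) = 0.783096
R(wheel actuator) = exp(−0.000475 × 250) = 0.888030
R(yaw-rate sensor) = exp(−0.000617 × 250) = 0.857058
R(brake ECU) = exp(−0.000439 × 250) = 0.896058
R(pressure accumulator) = exp(−0.00103 × 250) = 0.772982
R(wheel-speed sensor) = exp(−0.000269 × 250) = 0.934961
Series (hydraulic modulator and pedal-travel sensor): 0.776856 × 0.783096 = 0.608353
Parallel ([0.608353] and wheel actuator): 1 − (1 − 0.608353)(1 − 0.888030) = 0.956147
Series (yaw-rate sensor and brake ECU): 0.857058 × 0.896058 = 0.767974
Series (pressure accumulator and wheel-speed sensor): 0.772982 × 0.934961 = 0.722708
Parallel ([0.767974] and [0.722708]): 1 − (1 − 0.767974)(1 − 0.722708) = 0.935661
Series ([0.956147] and [0.935661]): 0.956147 × 0.935661 = 0.8946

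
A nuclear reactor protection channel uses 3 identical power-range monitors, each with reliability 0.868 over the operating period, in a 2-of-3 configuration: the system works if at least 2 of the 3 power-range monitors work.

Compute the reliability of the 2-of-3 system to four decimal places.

0.9523

R = Σ_{i=2}^{3} C(3,i) p^i (1−p)^{3−i} with p = 0.868
C(3,2)·0.868^2·0.132^1 = 0.298356
C(3,3)·0.868^3·0.132^0 = 0.653972
Sum = 0.9523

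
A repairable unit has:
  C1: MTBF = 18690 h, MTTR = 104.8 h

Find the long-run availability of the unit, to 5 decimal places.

A(C1) = MTBF/(MTBF+MTTR) = 18690/(18690+104.8) = 0.99442

0.99442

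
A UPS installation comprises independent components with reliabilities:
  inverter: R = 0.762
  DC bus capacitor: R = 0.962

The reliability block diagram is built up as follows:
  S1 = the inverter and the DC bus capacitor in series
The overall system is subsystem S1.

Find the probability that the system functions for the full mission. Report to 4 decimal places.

Series (inverter and DC bus capacitor): 0.762000 × 0.962000 = 0.7330

0.7330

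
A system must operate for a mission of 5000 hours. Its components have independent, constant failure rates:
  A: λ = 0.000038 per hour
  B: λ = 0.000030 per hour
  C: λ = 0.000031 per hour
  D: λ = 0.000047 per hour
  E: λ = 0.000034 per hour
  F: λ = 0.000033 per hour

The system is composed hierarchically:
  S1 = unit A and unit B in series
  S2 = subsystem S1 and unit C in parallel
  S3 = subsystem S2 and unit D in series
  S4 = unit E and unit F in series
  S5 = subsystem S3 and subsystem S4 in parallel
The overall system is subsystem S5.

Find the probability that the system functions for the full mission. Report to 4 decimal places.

R(A) = exp(−0.000038 × 5000) = 0.826959
R(B) = exp(−0.000030 × 5000) = 0.860708
R(C) = exp(−0.000031 × 5000) = 0.856415
R(D) = exp(−0.000047 × 5000) = 0.790571
R(E) = exp(−0.000034 × 5000) = 0.843665
R(F) = exp(−0.000033 × 5000) = 0.847894
Series (A and B): 0.826959 × 0.860708 = 0.711770
Parallel ([0.711770] and C): 1 − (1 − 0.711770)(1 − 0.856415) = 0.958614
Series ([0.958614] and D): 0.958614 × 0.790571 = 0.757852
Series (E and F): 0.843665 × 0.847894 = 0.715338
Parallel ([0.757852] and [0.715338]): 1 − (1 − 0.757852)(1 − 0.715338) = 0.9311

0.9311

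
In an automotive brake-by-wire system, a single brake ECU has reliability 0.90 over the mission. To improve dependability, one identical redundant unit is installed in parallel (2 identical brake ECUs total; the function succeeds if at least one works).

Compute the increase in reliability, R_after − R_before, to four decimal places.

R_before = 0.90
R_after = 1 − (1 − 0.90)^2 = 0.9900
ΔR = 0.9900 − 0.90 = 0.0900

0.0900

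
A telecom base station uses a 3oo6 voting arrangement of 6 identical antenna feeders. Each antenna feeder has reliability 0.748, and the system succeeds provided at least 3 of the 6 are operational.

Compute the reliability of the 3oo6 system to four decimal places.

R = Σ_{i=3}^{6} C(6,i) p^i (1−p)^{6−i} with p = 0.748
C(6,3)·0.748^3·0.252^3 = 0.133948
C(6,4)·0.748^4·0.252^2 = 0.298194
C(6,5)·0.748^5·0.252^1 = 0.354046
C(6,6)·0.748^6·0.252^0 = 0.175150
Sum = 0.9613

0.9613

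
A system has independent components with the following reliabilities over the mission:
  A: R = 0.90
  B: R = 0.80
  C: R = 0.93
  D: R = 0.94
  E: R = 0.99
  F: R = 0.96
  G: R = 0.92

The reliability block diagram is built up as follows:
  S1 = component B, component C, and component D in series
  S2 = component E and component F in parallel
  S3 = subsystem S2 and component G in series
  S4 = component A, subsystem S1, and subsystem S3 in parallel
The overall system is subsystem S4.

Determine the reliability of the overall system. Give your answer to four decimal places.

0.9976

Series (B, C, and D): 0.800000 × 0.930000 × 0.940000 = 0.699360
Parallel (E and F): 1 − (1 − 0.990000)(1 − 0.960000) = 0.999600
Series ([0.999600] and G): 0.999600 × 0.920000 = 0.919632
Parallel (A, [0.699360], and [0.919632]): 1 − (1 − 0.900000)(1 − 0.699360)(1 − 0.919632) = 0.9976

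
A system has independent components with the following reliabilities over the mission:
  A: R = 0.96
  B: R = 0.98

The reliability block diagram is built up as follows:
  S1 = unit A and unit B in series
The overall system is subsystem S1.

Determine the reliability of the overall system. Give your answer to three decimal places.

0.941

Series (A and B): 0.96000 × 0.98000 = 0.941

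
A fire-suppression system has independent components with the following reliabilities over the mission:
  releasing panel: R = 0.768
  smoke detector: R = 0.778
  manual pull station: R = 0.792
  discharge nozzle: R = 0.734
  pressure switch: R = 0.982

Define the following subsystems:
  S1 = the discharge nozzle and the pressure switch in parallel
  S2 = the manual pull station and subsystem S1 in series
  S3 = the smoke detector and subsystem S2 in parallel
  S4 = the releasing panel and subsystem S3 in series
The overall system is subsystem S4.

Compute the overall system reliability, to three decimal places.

0.732

Parallel (discharge nozzle and pressure switch): 1 − (1 − 0.73400)(1 − 0.98200) = 0.99521
Series (manual pull station and [0.99521]): 0.79200 × 0.99521 = 0.78821
Parallel (smoke detector and [0.78821]): 1 − (1 − 0.77800)(1 − 0.78821) = 0.95298
Series (releasing panel and [0.95298]): 0.76800 × 0.95298 = 0.732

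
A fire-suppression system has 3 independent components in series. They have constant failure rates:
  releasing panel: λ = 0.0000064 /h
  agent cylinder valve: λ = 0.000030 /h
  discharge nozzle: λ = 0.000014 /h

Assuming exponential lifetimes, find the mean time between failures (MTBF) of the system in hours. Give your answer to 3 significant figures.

Series of exponential components: λ_sys = Σ λ_i
λ_sys = 0.0000064 + 0.000030 + 0.000014 = 5.0400e-05 /h
MTBF = 1 / λ_sys = 19800 h

19800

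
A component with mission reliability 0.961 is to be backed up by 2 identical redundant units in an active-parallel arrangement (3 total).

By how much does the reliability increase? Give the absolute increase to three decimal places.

R_before = 0.961
R_after = 1 − (1 − 0.961)^3 = 1.000
ΔR = 1.000 − 0.961 = 0.039

0.039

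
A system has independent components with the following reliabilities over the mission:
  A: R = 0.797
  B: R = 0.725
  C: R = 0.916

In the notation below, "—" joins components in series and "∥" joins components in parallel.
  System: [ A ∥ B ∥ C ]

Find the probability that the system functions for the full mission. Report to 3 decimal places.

0.995

Parallel (A, B, and C): 1 − (1 − 0.79700)(1 − 0.72500)(1 − 0.91600) = 0.995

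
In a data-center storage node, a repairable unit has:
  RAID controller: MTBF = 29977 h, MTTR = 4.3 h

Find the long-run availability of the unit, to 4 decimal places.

A(RAID controller) = MTBF/(MTBF+MTTR) = 29977/(29977+4.3) = 0.9999

0.9999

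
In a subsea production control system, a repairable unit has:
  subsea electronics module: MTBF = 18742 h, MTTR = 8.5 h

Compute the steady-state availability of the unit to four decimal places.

0.9995

A(subsea electronics module) = MTBF/(MTBF+MTTR) = 18742/(18742+8.5) = 0.9995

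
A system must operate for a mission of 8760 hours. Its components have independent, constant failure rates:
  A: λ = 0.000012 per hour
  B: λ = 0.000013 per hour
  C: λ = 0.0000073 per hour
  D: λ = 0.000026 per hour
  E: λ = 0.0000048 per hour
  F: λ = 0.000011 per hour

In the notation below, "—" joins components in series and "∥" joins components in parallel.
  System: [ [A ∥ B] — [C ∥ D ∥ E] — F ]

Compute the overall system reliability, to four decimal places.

R(A) = exp(−0.000012 × 8760) = 0.900216
R(B) = exp(−0.000013 × 8760) = 0.892365
R(C) = exp(−0.0000073 × 8760) = 0.938054
R(D) = exp(−0.000026 × 8760) = 0.796315
R(E) = exp(−0.0000048 × 8760) = 0.958824
R(F) = exp(−0.000011 × 8760) = 0.908137
Parallel (A and B): 1 − (1 − 0.900216)(1 − 0.892365) = 0.989260
Parallel (C, D, and E): 1 − (1 − 0.938054)(1 − 0.796315)(1 − 0.958824) = 0.999480
Series ([0.989260], [0.999480], and F): 0.989260 × 0.999480 × 0.908137 = 0.8979

0.8979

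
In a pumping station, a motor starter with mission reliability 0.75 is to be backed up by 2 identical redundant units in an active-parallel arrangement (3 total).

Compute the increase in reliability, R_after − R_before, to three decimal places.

R_before = 0.75
R_after = 1 − (1 − 0.75)^3 = 0.984
ΔR = 0.984 − 0.75 = 0.234

0.234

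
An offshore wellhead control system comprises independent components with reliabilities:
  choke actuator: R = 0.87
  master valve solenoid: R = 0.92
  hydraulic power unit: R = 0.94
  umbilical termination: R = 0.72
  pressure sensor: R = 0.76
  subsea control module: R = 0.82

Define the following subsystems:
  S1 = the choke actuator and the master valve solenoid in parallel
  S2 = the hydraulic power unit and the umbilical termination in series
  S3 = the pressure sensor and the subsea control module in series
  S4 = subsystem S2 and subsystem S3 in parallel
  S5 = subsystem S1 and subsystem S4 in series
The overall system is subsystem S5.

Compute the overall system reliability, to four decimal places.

Parallel (choke actuator and master valve solenoid): 1 − (1 − 0.870000)(1 − 0.920000) = 0.989600
Series (hydraulic power unit and umbilical termination): 0.940000 × 0.720000 = 0.676800
Series (pressure sensor and subsea control module): 0.760000 × 0.820000 = 0.623200
Parallel ([0.676800] and [0.623200]): 1 − (1 − 0.676800)(1 − 0.623200) = 0.878218
Series ([0.989600] and [0.878218]): 0.989600 × 0.878218 = 0.8691

0.8691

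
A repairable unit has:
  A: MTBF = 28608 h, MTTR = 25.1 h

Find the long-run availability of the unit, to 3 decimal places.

A(A) = MTBF/(MTBF+MTTR) = 28608/(28608+25.1) = 0.999

0.999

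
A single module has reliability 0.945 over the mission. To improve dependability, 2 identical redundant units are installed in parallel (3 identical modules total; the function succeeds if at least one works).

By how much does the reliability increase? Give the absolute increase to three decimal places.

0.055

R_before = 0.945
R_after = 1 − (1 − 0.945)^3 = 1.000
ΔR = 1.000 − 0.945 = 0.055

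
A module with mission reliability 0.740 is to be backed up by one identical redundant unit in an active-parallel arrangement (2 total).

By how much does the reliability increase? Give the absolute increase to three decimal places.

R_before = 0.740
R_after = 1 − (1 − 0.740)^2 = 0.932
ΔR = 0.932 − 0.740 = 0.192

0.192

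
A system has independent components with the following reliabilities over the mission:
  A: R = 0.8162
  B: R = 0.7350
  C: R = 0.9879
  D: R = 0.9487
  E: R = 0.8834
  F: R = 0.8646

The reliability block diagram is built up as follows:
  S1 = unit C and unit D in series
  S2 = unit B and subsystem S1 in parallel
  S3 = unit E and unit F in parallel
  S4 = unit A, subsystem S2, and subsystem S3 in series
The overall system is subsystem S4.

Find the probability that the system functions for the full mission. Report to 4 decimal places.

0.7899

Series (C and D): 0.987900 × 0.948700 = 0.937221
Parallel (B and [0.937221]): 1 − (1 − 0.735000)(1 − 0.937221) = 0.983364
Parallel (E and F): 1 − (1 − 0.883400)(1 − 0.864600) = 0.984212
Series (A, [0.983364], and [0.984212]): 0.816200 × 0.983364 × 0.984212 = 0.7899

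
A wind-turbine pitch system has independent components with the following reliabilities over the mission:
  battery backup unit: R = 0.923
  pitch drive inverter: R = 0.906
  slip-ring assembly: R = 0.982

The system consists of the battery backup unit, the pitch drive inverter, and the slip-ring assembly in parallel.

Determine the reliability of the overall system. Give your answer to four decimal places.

0.9999

Parallel (battery backup unit, pitch drive inverter, and slip-ring assembly): 1 − (1 − 0.923000)(1 − 0.906000)(1 − 0.982000) = 0.9999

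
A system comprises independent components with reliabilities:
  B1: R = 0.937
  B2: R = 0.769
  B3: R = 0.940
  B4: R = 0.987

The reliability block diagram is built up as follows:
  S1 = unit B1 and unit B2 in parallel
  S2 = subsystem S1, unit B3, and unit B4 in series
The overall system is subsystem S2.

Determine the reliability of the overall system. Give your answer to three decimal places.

Parallel (B1 and B2): 1 − (1 − 0.93700)(1 − 0.76900) = 0.98545
Series ([0.98545], B3, and B4): 0.98545 × 0.94000 × 0.98700 = 0.914

0.914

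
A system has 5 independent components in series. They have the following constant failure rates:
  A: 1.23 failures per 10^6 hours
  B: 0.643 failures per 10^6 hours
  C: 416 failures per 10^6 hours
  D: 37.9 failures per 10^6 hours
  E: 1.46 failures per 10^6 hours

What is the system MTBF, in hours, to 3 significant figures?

Series of exponential components: λ_sys = Σ λ_i
λ_sys = 0.00000123 + 0.000000643 + 0.000416 + 0.0000379 + 0.00000146 = 4.5723e-04 /h
MTBF = 1 / λ_sys = 2190 h

2190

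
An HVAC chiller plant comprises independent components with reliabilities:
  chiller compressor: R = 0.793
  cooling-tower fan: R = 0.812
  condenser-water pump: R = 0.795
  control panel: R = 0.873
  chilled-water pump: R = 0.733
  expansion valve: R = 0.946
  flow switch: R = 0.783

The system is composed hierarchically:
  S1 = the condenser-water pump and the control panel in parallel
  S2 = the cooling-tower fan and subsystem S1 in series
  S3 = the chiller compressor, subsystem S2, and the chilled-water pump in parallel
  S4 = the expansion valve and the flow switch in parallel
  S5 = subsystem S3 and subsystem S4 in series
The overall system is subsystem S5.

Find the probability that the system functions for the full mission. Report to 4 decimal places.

0.9769

Parallel (condenser-water pump and control panel): 1 − (1 − 0.795000)(1 − 0.873000) = 0.973965
Series (cooling-tower fan and [0.973965]): 0.812000 × 0.973965 = 0.790860
Parallel (chiller compressor, [0.790860], and chilled-water pump): 1 − (1 − 0.793000)(1 − 0.790860)(1 − 0.733000) = 0.988441
Parallel (expansion valve and flow switch): 1 − (1 − 0.946000)(1 − 0.783000) = 0.988282
Series ([0.988441] and [0.988282]): 0.988441 × 0.988282 = 0.9769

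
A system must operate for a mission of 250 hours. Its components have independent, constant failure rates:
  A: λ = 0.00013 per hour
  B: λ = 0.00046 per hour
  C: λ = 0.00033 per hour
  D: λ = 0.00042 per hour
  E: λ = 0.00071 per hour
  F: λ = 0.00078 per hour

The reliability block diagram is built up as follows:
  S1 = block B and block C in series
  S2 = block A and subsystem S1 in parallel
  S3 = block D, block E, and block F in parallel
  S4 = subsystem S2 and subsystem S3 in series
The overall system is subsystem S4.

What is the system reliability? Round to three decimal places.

0.991

R(A) = exp(−0.00013 × 250) = 0.96802
R(B) = exp(−0.00046 × 250) = 0.89137
R(C) = exp(−0.00033 × 250) = 0.92081
R(D) = exp(−0.00042 × 250) = 0.90032
R(E) = exp(−0.00071 × 250) = 0.83736
R(F) = exp(−0.00078 × 250) = 0.82283
Series (B and C): 0.89137 × 0.92081 = 0.82078
Parallel (A and [0.82078]): 1 − (1 − 0.96802)(1 − 0.82078) = 0.99427
Parallel (D, E, and F): 1 − (1 − 0.90032)(1 − 0.83736)(1 − 0.82283) = 0.99713
Series ([0.99427] and [0.99713]): 0.99427 × 0.99713 = 0.991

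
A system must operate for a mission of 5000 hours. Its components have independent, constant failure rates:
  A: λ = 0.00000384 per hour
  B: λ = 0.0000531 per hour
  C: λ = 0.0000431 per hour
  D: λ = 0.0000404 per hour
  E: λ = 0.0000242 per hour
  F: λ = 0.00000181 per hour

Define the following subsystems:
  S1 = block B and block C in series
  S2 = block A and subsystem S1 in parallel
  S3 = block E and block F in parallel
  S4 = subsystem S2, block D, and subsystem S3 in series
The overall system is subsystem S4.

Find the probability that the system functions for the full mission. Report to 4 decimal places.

R(A) = exp(−0.00000384 × 5000) = 0.980983
R(B) = exp(−0.0000531 × 5000) = 0.766822
R(C) = exp(−0.0000431 × 5000) = 0.806138
R(D) = exp(−0.0000404 × 5000) = 0.817095
R(E) = exp(−0.0000242 × 5000) = 0.886034
R(F) = exp(−0.00000181 × 5000) = 0.990991
Series (B and C): 0.766822 × 0.806138 = 0.618164
Parallel (A and [0.618164]): 1 − (1 − 0.980983)(1 − 0.618164) = 0.992739
Parallel (E and F): 1 − (1 − 0.886034)(1 − 0.990991) = 0.998973
Series ([0.992739], D, and [0.998973]): 0.992739 × 0.817095 × 0.998973 = 0.8103

0.8103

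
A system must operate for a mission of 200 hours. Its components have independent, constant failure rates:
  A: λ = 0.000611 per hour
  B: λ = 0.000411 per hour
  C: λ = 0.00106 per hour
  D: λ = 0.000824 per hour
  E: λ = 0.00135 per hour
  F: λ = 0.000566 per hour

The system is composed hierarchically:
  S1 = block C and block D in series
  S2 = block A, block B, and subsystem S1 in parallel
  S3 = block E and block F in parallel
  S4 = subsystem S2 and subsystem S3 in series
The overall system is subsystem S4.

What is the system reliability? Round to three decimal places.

R(A) = exp(−0.000611 × 200) = 0.88497
R(B) = exp(−0.000411 × 200) = 0.92109
R(C) = exp(−0.00106 × 200) = 0.80896
R(D) = exp(−0.000824 × 200) = 0.84806
R(E) = exp(−0.00135 × 200) = 0.76338
R(F) = exp(−0.000566 × 200) = 0.89297
Series (C and D): 0.80896 × 0.84806 = 0.68605
Parallel (A, B, and [0.68605]): 1 − (1 − 0.88497)(1 − 0.92109)(1 − 0.68605) = 0.99715
Parallel (E and F): 1 − (1 − 0.76338)(1 − 0.89297) = 0.97467
Series ([0.99715] and [0.97467]): 0.99715 × 0.97467 = 0.972

0.972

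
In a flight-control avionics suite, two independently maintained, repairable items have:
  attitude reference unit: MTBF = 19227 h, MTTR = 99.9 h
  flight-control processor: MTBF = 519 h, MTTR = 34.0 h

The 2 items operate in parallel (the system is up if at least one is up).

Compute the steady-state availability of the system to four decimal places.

A(attitude reference unit) = MTBF/(MTBF+MTTR) = 19227/(19227+99.9) = 0.994831
A(flight-control processor) = MTBF/(MTBF+MTTR) = 519/(519+34.0) = 0.938517
Parallel availability: 1 − (1 − 0.994831)(1 − 0.938517) = 0.9997

0.9997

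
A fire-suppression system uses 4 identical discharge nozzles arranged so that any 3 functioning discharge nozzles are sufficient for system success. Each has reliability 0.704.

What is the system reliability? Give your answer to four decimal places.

R = Σ_{i=3}^{4} C(4,i) p^i (1−p)^{4−i} with p = 0.704
C(4,3)·0.704^3·0.296^1 = 0.413114
C(4,4)·0.704^4·0.296^0 = 0.245635
Sum = 0.6587

0.6587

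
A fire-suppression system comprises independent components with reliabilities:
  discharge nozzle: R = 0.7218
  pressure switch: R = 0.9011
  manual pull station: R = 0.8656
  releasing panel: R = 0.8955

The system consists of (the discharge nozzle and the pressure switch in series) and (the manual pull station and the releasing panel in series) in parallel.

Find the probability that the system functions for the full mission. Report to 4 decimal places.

0.9214

Series (discharge nozzle and pressure switch): 0.721800 × 0.901100 = 0.650414
Series (manual pull station and releasing panel): 0.865600 × 0.895500 = 0.775145
Parallel ([0.650414] and [0.775145]): 1 − (1 − 0.650414)(1 − 0.775145) = 0.9214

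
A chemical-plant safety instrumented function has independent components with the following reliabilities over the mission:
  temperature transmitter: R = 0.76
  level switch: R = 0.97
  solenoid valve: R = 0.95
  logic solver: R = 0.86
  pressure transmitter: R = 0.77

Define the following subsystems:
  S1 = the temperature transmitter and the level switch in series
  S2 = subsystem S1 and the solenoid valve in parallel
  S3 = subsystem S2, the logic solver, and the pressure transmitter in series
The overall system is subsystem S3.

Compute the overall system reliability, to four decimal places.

0.6535

Series (temperature transmitter and level switch): 0.760000 × 0.970000 = 0.737200
Parallel ([0.737200] and solenoid valve): 1 − (1 − 0.737200)(1 − 0.950000) = 0.986860
Series ([0.986860], logic solver, and pressure transmitter): 0.986860 × 0.860000 × 0.770000 = 0.6535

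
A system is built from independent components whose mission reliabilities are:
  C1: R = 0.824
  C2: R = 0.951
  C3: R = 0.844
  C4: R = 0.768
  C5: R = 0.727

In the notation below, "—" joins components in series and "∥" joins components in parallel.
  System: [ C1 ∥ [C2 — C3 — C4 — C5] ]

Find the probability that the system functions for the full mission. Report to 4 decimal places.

Series (C2, C3, C4, and C5): 0.951000 × 0.844000 × 0.768000 × 0.727000 = 0.448145
Parallel (C1 and [0.448145]): 1 − (1 − 0.824000)(1 − 0.448145) = 0.9029

0.9029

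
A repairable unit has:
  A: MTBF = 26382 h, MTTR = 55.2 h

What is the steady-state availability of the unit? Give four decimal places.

0.9979

A(A) = MTBF/(MTBF+MTTR) = 26382/(26382+55.2) = 0.9979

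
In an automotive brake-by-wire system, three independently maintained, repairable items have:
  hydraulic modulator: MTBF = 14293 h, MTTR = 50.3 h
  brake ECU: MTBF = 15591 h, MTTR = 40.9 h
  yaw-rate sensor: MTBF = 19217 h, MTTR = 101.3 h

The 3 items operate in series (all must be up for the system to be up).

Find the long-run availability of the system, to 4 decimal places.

0.9887

A(hydraulic modulator) = MTBF/(MTBF+MTTR) = 14293/(14293+50.3) = 0.996493
A(brake ECU) = MTBF/(MTBF+MTTR) = 15591/(15591+40.9) = 0.997384
A(yaw-rate sensor) = MTBF/(MTBF+MTTR) = 19217/(19217+101.3) = 0.994756
Series availability: 0.996493 × 0.997384 × 0.994756 = 0.9887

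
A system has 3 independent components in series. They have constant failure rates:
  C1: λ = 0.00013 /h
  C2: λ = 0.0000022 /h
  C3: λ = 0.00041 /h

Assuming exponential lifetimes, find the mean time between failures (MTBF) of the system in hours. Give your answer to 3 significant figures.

1840

Series of exponential components: λ_sys = Σ λ_i
λ_sys = 0.00013 + 0.0000022 + 0.00041 = 5.4220e-04 /h
MTBF = 1 / λ_sys = 1840 h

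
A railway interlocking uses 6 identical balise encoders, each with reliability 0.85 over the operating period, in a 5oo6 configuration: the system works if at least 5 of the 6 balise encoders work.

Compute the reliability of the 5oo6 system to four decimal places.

0.7765

R = Σ_{i=5}^{6} C(6,i) p^i (1−p)^{6−i} with p = 0.85
C(6,5)·0.85^5·0.15^1 = 0.399335
C(6,6)·0.85^6·0.15^0 = 0.377150
Sum = 0.7765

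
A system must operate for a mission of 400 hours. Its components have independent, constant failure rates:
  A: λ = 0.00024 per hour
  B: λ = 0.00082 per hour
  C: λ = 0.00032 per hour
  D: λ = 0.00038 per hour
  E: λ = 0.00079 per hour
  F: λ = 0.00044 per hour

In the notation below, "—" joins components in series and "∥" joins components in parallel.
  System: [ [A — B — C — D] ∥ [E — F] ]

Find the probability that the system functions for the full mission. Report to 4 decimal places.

0.8036

R(A) = exp(−0.00024 × 400) = 0.908464
R(B) = exp(−0.00082 × 400) = 0.720363
R(C) = exp(−0.00032 × 400) = 0.879853
R(D) = exp(−0.00038 × 400) = 0.858988
R(E) = exp(−0.00079 × 400) = 0.729059
R(F) = exp(−0.00044 × 400) = 0.838618
Series (A, B, C, and D): 0.908464 × 0.720363 × 0.879853 × 0.858988 = 0.494603
Series (E and F): 0.729059 × 0.838618 = 0.611402
Parallel ([0.494603] and [0.611402]): 1 − (1 − 0.494603)(1 − 0.611402) = 0.8036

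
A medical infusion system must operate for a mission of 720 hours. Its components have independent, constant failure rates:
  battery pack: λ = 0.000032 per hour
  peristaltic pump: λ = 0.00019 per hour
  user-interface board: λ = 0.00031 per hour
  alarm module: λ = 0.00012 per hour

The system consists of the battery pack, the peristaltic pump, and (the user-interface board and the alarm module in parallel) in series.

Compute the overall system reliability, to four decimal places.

0.8382

R(battery pack) = exp(−0.000032 × 720) = 0.977223
R(peristaltic pump) = exp(−0.00019 × 720) = 0.872145
R(user-interface board) = exp(−0.00031 × 720) = 0.799955
R(alarm module) = exp(−0.00012 × 720) = 0.917227
Parallel (user-interface board and alarm module): 1 − (1 − 0.799955)(1 − 0.917227) = 0.983442
Series (battery pack, peristaltic pump, and [0.983442]): 0.977223 × 0.872145 × 0.983442 = 0.8382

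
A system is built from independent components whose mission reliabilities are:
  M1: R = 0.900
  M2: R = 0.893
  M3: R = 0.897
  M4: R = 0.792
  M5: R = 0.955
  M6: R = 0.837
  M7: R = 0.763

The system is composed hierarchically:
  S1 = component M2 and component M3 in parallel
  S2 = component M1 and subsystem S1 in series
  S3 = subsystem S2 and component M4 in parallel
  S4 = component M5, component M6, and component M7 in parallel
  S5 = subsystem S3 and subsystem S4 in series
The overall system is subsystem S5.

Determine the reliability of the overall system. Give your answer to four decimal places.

0.9754

Parallel (M2 and M3): 1 − (1 − 0.893000)(1 − 0.897000) = 0.988979
Series (M1 and [0.988979]): 0.900000 × 0.988979 = 0.890081
Parallel ([0.890081] and M4): 1 − (1 − 0.890081)(1 − 0.792000) = 0.977137
Parallel (M5, M6, and M7): 1 − (1 − 0.955000)(1 − 0.837000)(1 − 0.763000) = 0.998262
Series ([0.977137] and [0.998262]): 0.977137 × 0.998262 = 0.9754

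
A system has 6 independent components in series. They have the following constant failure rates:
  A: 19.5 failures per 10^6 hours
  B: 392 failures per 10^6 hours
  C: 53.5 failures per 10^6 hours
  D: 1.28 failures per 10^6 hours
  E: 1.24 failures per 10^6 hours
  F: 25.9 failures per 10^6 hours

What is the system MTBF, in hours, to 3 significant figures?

2030

Series of exponential components: λ_sys = Σ λ_i
λ_sys = 0.0000195 + 0.000392 + 0.0000535 + 0.00000128 + 0.00000124 + 0.0000259 = 4.9342e-04 /h
MTBF = 1 / λ_sys = 2030 h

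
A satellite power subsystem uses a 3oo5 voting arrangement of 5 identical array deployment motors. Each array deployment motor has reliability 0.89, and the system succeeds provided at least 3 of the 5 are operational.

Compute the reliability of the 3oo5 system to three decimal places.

R = Σ_{i=3}^{5} C(5,i) p^i (1−p)^{5−i} with p = 0.89
C(5,3)·0.89^3·0.11^2 = 0.08530
C(5,4)·0.89^4·0.11^1 = 0.34508
C(5,5)·0.89^5·0.11^0 = 0.55841
Sum = 0.989

0.989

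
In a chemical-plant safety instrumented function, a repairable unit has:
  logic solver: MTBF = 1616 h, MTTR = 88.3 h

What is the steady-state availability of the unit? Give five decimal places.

A(logic solver) = MTBF/(MTBF+MTTR) = 1616/(1616+88.3) = 0.94819

0.94819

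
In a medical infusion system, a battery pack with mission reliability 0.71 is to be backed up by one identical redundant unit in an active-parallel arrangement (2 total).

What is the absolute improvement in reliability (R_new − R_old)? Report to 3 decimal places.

0.206

R_before = 0.71
R_after = 1 − (1 − 0.71)^2 = 0.916
ΔR = 0.916 − 0.71 = 0.206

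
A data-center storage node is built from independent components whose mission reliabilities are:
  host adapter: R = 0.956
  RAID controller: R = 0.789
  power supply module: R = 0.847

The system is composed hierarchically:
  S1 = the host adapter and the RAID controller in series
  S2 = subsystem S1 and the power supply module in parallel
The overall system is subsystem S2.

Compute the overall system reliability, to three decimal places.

Series (host adapter and RAID controller): 0.95600 × 0.78900 = 0.75428
Parallel ([0.75428] and power supply module): 1 − (1 − 0.75428)(1 − 0.84700) = 0.962

0.962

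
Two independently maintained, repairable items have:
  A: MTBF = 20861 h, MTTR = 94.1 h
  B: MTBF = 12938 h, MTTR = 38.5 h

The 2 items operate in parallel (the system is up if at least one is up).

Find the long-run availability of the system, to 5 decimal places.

0.99999

A(A) = MTBF/(MTBF+MTTR) = 20861/(20861+94.1) = 0.995509
A(B) = MTBF/(MTBF+MTTR) = 12938/(12938+38.5) = 0.997033
Parallel availability: 1 − (1 − 0.995509)(1 − 0.997033) = 0.99999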